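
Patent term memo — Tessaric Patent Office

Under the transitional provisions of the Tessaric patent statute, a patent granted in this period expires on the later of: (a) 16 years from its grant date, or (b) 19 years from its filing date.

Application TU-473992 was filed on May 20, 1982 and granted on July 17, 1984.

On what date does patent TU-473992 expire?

2001-05-20

(a) grant + 16 years → 17 July 2000.
(b) filing + 19 years → 20 May 2001.
Later of the two: 20 May 2001.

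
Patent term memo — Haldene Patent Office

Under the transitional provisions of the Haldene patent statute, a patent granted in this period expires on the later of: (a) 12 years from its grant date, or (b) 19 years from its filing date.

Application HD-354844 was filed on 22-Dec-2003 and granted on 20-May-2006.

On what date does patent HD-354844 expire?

(a) grant + 12 years → 20 May 2018.
(b) filing + 19 years → 22 December 2022.
Later of the two: 22 December 2022.

December 22, 2022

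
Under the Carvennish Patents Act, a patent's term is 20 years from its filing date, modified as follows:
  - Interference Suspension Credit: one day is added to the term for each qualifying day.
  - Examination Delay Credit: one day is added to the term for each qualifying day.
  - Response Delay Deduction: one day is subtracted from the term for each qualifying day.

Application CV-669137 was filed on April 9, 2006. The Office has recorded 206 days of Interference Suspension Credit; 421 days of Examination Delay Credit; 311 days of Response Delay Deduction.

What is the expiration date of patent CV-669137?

Base term: filing date + 20 years → 9 April 2026.
Interference Suspension Credit: +206 days → 1 November 2026.
Examination Delay Credit: +421 days → 27 December 2027.
Response Delay Deduction: −311 days → 19 February 2027.

2027-02-19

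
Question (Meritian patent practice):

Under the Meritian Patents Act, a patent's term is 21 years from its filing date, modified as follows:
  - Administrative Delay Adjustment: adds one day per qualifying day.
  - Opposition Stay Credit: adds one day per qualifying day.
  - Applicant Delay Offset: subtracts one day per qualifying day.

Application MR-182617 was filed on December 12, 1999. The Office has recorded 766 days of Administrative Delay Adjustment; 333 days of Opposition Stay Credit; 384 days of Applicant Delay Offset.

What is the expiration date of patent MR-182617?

Base term: filing date + 21 years → 12 December 2020.
Administrative Delay Adjustment: +766 days → 17 January 2023.
Opposition Stay Credit: +333 days → 16 December 2023.
Applicant Delay Offset: −384 days → 27 November 2022.

2022-11-27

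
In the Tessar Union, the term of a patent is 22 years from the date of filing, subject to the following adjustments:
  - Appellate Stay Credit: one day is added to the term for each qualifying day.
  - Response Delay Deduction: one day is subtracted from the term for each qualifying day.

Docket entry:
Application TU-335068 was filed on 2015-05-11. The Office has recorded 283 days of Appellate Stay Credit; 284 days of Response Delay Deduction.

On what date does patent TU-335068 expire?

2037-05-10

Base term: filing date + 22 years → 11 May 2037.
Appellate Stay Credit: +283 days → 18 February 2038.
Response Delay Deduction: −284 days → 10 May 2037.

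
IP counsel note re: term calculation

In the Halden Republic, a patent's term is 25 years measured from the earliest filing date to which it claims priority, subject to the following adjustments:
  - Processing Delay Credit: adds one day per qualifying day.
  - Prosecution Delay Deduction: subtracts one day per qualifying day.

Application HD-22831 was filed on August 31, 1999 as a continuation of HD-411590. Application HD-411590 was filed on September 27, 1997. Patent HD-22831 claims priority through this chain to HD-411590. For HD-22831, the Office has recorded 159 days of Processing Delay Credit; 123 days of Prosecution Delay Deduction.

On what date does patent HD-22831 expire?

Earliest priority filing: 27 September 1997.
Base term: 27 September 1997 + 25 years → 27 September 2022.
Processing Delay Credit: +159 days → 5 March 2023.
Prosecution Delay Deduction: −123 days → 2 November 2022.

November 2, 2022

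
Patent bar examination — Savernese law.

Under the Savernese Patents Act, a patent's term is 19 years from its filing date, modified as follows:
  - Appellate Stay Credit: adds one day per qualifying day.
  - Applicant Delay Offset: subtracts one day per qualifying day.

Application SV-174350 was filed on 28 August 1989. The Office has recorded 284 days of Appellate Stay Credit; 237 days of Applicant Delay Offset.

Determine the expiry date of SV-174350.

2008-10-14

Base term: filing date + 19 years → 28 August 2008.
Appellate Stay Credit: +284 days → 8 June 2009.
Applicant Delay Offset: −237 days → 14 October 2008.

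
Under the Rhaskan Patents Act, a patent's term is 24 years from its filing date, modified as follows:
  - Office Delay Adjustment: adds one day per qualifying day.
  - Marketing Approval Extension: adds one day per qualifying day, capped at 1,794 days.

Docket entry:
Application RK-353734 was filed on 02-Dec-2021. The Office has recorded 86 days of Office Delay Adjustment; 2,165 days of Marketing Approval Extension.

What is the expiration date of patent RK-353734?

2051-01-25

Base term: filing date + 24 years → 2 December 2045.
Office Delay Adjustment: +86 days → 26 February 2046.
Marketing Approval Extension: 2165 days claimed exceeds the 1794-day cap, so +1794 days → 25 January 2051.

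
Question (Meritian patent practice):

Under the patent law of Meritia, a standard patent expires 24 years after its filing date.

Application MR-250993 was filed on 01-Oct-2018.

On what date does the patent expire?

October 1, 2042

Filing date + 24 years → 1 October 2042.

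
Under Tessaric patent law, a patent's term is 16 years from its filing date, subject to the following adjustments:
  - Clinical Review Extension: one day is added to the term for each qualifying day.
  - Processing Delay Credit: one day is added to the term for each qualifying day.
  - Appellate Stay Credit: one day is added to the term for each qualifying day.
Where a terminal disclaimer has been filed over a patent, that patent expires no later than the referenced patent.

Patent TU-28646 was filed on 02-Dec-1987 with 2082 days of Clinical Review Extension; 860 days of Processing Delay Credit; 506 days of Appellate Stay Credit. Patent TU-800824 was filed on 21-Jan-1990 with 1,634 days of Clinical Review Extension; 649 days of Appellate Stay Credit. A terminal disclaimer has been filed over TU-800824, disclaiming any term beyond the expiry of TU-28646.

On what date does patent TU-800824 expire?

April 22, 2012

Natural term of TU-800824:
  Base: filing + 16 years → 21 January 2006.
  Clinical Review Extension: +1634 days → 13 July 2010.
  Appellate Stay Credit: +649 days → 22 April 2012.
Expiry of referenced patent TU-28646:
  Base: filing + 16 years → 2 December 2003.
  Clinical Review Extension: +2082 days → 14 August 2009.
  Processing Delay Credit: +860 days → 22 December 2011.
  Appellate Stay Credit: +506 days → 11 May 2013.
Terminal disclaimer: TU-800824 expires on the earlier of 22 April 2012 and 11 May 2013.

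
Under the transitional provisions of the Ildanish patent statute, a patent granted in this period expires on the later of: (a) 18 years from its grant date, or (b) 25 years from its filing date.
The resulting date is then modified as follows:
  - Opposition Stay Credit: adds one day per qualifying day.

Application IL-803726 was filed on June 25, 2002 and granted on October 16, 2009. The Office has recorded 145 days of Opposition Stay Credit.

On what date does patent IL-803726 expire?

(a) grant + 18 years → 16 October 2027.
(b) filing + 25 years → 25 June 2027.
Later of the two: 16 October 2027.
Opposition Stay Credit: +145 days → 9 March 2028.

2028-03-09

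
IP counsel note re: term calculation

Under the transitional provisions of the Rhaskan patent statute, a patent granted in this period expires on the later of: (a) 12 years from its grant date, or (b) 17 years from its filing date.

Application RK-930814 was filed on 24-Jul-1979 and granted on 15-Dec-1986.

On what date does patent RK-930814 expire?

(a) grant + 12 years → 15 December 1998.
(b) filing + 17 years → 24 July 1996.
Later of the two: 15 December 1998.

December 15, 1998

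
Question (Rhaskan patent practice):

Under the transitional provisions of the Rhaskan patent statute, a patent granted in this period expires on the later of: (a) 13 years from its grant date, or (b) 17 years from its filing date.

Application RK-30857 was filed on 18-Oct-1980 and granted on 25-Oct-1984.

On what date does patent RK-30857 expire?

1997-10-25

(a) grant + 13 years → 25 October 1997.
(b) filing + 17 years → 18 October 1997.
Later of the two: 25 October 1997.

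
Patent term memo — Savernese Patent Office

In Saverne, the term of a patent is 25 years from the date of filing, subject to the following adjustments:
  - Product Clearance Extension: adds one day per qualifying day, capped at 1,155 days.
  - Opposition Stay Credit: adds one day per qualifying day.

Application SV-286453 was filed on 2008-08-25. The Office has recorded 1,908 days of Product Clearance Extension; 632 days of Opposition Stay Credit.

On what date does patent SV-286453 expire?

Base term: filing date + 25 years → 25 August 2033.
Product Clearance Extension: 1908 days claimed exceeds the 1155-day cap, so +1155 days → 23 October 2036.
Opposition Stay Credit: +632 days → 17 July 2038.

2038-07-17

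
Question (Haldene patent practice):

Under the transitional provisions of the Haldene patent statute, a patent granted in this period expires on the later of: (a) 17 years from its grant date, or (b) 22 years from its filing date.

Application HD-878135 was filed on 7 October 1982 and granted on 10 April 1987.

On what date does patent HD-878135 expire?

October 7, 2004

(a) grant + 17 years → 10 April 2004.
(b) filing + 22 years → 7 October 2004.
Later of the two: 7 October 2004.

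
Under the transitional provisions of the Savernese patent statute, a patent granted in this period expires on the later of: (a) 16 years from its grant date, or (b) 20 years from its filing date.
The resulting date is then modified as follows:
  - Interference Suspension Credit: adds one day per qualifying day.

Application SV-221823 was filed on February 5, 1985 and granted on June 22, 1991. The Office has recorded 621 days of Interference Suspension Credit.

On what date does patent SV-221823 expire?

March 4, 2009

(a) grant + 16 years → 22 June 2007.
(b) filing + 20 years → 5 February 2005.
Later of the two: 22 June 2007.
Interference Suspension Credit: +621 days → 4 March 2009.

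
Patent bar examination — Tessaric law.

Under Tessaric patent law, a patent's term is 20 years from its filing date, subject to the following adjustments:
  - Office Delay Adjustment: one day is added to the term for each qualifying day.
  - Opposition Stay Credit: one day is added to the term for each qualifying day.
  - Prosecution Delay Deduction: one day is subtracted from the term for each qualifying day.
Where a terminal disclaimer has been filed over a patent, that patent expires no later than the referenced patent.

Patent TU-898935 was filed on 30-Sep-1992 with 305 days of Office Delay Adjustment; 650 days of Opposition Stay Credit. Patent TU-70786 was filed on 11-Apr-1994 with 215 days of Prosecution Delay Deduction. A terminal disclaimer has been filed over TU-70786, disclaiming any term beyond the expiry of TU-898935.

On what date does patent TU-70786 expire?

Natural term of TU-70786:
  Base: filing + 20 years → 11 April 2014.
  Prosecution Delay Deduction: −215 days → 8 September 2013.
Expiry of referenced patent TU-898935:
  Base: filing + 20 years → 30 September 2012.
  Office Delay Adjustment: +305 days → 1 August 2013.
  Opposition Stay Credit: +650 days → 13 May 2015.
Terminal disclaimer: TU-70786 expires on the earlier of 8 September 2013 and 13 May 2015.

2013-09-08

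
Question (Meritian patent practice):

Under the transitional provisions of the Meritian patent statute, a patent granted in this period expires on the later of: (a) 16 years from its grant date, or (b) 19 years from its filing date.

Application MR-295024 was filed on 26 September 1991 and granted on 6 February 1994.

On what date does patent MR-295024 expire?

(a) grant + 16 years → 6 February 2010.
(b) filing + 19 years → 26 September 2010.
Later of the two: 26 September 2010.

2010-09-26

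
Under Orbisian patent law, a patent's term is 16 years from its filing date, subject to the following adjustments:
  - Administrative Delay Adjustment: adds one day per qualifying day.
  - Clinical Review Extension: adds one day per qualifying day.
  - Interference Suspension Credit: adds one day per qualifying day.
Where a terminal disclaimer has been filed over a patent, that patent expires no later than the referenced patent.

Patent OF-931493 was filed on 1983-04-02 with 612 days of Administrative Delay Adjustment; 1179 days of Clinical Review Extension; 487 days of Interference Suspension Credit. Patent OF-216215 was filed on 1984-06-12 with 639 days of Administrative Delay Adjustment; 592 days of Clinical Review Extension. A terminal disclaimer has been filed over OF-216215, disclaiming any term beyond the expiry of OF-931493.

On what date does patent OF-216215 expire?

Natural term of OF-216215:
  Base: filing + 16 years → 12 June 2000.
  Administrative Delay Adjustment: +639 days → 13 March 2002.
  Clinical Review Extension: +592 days → 26 October 2003.
Expiry of referenced patent OF-931493:
  Base: filing + 16 years → 2 April 1999.
  Administrative Delay Adjustment: +612 days → 4 December 2000.
  Clinical Review Extension: +1179 days → 26 February 2004.
  Interference Suspension Credit: +487 days → 27 June 2005.
Terminal disclaimer: OF-216215 expires on the earlier of 26 October 2003 and 27 June 2005.

October 26, 2003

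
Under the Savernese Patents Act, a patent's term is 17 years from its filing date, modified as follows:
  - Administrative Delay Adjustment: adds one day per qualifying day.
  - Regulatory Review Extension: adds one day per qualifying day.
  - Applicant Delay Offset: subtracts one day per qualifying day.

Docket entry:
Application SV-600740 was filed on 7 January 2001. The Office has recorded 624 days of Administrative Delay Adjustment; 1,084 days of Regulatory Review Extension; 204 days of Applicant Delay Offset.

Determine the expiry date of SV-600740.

Base term: filing date + 17 years → 7 January 2018.
Administrative Delay Adjustment: +624 days → 23 September 2019.
Regulatory Review Extension: +1084 days → 11 September 2022.
Applicant Delay Offset: −204 days → 19 February 2022.

2022-02-19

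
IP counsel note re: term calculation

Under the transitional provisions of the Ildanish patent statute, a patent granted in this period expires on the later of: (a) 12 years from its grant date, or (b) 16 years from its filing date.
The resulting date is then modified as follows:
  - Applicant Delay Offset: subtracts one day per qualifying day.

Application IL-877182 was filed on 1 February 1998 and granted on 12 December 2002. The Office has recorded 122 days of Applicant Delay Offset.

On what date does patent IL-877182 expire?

August 12, 2014

(a) grant + 12 years → 12 December 2014.
(b) filing + 16 years → 1 February 2014.
Later of the two: 12 December 2014.
Applicant Delay Offset: −122 days → 12 August 2014.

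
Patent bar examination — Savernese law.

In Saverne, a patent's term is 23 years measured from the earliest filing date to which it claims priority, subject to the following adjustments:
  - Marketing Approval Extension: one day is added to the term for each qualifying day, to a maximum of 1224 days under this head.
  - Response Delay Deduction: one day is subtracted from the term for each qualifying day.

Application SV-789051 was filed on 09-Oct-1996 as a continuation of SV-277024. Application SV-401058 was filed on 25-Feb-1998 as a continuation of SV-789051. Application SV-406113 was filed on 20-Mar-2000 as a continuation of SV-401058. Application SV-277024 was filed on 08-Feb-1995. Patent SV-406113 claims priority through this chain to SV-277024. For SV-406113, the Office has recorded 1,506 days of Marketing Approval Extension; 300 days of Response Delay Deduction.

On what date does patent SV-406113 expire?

2020-08-20

Earliest priority filing: 8 February 1995.
Base term: 8 February 1995 + 23 years → 8 February 2018.
Marketing Approval Extension: 1506 days claimed exceeds the 1224-day cap, so +1224 days → 16 June 2021.
Response Delay Deduction: −300 days → 20 August 2020.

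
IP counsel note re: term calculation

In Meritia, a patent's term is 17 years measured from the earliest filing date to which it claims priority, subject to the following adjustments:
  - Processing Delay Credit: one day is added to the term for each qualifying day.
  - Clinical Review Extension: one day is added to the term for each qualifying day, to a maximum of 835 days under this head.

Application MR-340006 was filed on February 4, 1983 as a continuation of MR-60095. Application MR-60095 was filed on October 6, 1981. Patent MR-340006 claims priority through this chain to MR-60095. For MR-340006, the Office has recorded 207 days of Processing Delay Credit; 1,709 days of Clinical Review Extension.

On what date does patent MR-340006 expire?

Earliest priority filing: 6 October 1981.
Base term: 6 October 1981 + 17 years → 6 October 1998.
Processing Delay Credit: +207 days → 1 May 1999.
Clinical Review Extension: 1709 days claimed exceeds the 835-day cap, so +835 days → 13 August 2001.

August 13, 2001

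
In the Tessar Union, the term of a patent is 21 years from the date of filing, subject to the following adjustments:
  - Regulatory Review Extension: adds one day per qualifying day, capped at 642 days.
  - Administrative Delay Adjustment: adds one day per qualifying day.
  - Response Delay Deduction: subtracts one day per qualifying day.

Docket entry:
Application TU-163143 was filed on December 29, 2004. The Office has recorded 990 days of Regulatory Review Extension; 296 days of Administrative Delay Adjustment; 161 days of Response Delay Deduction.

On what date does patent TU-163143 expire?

2028-02-14

Base term: filing date + 21 years → 29 December 2025.
Regulatory Review Extension: 990 days claimed exceeds the 642-day cap, so +642 days → 2 October 2027.
Administrative Delay Adjustment: +296 days → 24 July 2028.
Response Delay Deduction: −161 days → 14 February 2028.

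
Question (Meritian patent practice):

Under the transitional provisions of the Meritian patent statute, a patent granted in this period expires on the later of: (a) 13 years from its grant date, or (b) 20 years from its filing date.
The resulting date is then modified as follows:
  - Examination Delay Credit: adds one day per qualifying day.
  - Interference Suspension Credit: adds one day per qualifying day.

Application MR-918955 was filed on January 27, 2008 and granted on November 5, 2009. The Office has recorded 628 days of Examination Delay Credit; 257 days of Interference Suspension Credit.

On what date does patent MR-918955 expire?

June 30, 2030

(a) grant + 13 years → 5 November 2022.
(b) filing + 20 years → 27 January 2028.
Later of the two: 27 January 2028.
Examination Delay Credit: +628 days → 16 October 2029.
Interference Suspension Credit: +257 days → 30 June 2030.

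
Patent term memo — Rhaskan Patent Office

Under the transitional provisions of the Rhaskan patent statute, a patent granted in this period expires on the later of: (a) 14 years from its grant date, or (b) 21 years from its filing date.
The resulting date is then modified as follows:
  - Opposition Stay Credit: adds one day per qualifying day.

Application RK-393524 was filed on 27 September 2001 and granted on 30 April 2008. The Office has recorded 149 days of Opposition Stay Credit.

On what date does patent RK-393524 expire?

(a) grant + 14 years → 30 April 2022.
(b) filing + 21 years → 27 September 2022.
Later of the two: 27 September 2022.
Opposition Stay Credit: +149 days → 23 February 2023.

2023-02-23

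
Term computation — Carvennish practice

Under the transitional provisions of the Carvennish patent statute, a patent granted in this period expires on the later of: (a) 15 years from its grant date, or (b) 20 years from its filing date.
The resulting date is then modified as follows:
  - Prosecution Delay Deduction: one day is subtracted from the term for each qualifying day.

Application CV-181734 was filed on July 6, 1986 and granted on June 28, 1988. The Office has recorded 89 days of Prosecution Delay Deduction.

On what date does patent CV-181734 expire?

(a) grant + 15 years → 28 June 2003.
(b) filing + 20 years → 6 July 2006.
Later of the two: 6 July 2006.
Prosecution Delay Deduction: −89 days → 8 April 2006.

2006-04-08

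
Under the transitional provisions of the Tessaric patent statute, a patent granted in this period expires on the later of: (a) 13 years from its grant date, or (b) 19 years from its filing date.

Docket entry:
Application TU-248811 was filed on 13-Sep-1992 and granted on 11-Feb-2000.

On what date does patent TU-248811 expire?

February 11, 2013

(a) grant + 13 years → 11 February 2013.
(b) filing + 19 years → 13 September 2011.
Later of the two: 11 February 2013.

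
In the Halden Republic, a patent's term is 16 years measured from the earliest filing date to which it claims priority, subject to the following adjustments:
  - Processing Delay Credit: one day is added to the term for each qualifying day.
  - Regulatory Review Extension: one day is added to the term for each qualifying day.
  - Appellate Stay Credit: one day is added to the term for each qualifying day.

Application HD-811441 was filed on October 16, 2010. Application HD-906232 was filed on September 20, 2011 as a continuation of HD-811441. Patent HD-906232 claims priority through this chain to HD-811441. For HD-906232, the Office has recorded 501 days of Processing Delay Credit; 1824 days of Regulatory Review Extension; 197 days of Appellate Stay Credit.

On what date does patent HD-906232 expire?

Earliest priority filing: 16 October 2010.
Base term: 16 October 2010 + 16 years → 16 October 2026.
Processing Delay Credit: +501 days → 29 February 2028.
Regulatory Review Extension: +1824 days → 26 February 2033.
Appellate Stay Credit: +197 days → 11 September 2033.

2033-09-11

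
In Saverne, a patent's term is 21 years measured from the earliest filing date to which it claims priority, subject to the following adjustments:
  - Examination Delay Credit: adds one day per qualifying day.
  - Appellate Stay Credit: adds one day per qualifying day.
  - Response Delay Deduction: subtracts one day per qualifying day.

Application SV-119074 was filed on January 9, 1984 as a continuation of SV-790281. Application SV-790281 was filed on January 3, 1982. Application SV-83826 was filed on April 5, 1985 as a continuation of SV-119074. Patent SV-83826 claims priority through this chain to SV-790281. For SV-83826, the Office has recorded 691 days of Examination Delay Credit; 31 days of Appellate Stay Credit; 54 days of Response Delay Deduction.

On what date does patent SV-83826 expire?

November 1, 2004

Earliest priority filing: 3 January 1982.
Base term: 3 January 1982 + 21 years → 3 January 2003.
Examination Delay Credit: +691 days → 24 November 2004.
Appellate Stay Credit: +31 days → 25 December 2004.
Response Delay Deduction: −54 days → 1 November 2004.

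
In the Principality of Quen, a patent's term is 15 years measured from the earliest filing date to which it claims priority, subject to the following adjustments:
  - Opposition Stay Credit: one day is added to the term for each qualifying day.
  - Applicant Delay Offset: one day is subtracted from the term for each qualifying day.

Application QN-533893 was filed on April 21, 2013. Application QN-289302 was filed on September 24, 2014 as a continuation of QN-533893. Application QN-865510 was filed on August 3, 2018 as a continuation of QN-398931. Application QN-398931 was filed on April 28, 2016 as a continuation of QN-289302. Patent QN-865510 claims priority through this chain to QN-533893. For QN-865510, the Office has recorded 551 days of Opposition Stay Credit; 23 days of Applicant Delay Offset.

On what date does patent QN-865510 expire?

Earliest priority filing: 21 April 2013.
Base term: 21 April 2013 + 15 years → 21 April 2028.
Opposition Stay Credit: +551 days → 24 October 2029.
Applicant Delay Offset: −23 days → 1 October 2029.

October 1, 2029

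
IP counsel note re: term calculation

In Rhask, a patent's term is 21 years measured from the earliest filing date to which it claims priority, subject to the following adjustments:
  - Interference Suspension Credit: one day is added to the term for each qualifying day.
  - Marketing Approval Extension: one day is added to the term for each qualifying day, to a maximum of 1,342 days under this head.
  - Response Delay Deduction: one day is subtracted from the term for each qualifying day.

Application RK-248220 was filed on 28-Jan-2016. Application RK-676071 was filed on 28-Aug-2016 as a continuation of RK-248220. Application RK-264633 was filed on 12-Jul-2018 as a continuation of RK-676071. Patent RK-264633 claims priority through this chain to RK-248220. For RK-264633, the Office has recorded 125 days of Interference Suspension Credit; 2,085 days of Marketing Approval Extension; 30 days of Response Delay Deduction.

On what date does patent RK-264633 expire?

January 4, 2041

Earliest priority filing: 28 January 2016.
Base term: 28 January 2016 + 21 years → 28 January 2037.
Interference Suspension Credit: +125 days → 2 June 2037.
Marketing Approval Extension: 2085 days claimed exceeds the 1342-day cap, so +1342 days → 3 February 2041.
Response Delay Deduction: −30 days → 4 January 2041.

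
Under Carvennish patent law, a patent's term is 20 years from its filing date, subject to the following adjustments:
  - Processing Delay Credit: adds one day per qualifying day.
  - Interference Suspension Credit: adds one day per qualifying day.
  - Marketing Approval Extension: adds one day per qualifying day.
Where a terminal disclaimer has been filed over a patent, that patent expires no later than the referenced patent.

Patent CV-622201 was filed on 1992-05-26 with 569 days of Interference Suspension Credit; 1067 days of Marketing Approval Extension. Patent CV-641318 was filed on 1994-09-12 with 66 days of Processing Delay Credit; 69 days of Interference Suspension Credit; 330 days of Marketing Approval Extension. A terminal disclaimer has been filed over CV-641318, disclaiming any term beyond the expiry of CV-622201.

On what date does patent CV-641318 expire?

December 21, 2015

Natural term of CV-641318:
  Base: filing + 20 years → 12 September 2014.
  Processing Delay Credit: +66 days → 17 November 2014.
  Interference Suspension Credit: +69 days → 25 January 2015.
  Marketing Approval Extension: +330 days → 21 December 2015.
Expiry of referenced patent CV-622201:
  Base: filing + 20 years → 26 May 2012.
  Interference Suspension Credit: +569 days → 16 December 2013.
  Marketing Approval Extension: +1067 days → 17 November 2016.
Terminal disclaimer: CV-641318 expires on the earlier of 21 December 2015 and 17 November 2016.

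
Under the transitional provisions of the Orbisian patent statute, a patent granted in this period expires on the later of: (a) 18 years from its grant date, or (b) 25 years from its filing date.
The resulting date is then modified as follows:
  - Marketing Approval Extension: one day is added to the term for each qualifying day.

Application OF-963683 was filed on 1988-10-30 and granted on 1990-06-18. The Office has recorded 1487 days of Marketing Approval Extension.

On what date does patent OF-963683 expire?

(a) grant + 18 years → 18 June 2008.
(b) filing + 25 years → 30 October 2013.
Later of the two: 30 October 2013.
Marketing Approval Extension: +1487 days → 25 November 2017.

2017-11-25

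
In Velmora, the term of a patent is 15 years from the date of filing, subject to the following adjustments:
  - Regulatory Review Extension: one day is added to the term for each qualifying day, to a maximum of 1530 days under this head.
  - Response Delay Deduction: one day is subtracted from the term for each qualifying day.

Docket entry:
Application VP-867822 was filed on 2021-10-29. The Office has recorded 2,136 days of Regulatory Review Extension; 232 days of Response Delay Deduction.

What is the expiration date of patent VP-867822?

Base term: filing date + 15 years → 29 October 2036.
Regulatory Review Extension: 2136 days claimed exceeds the 1530-day cap, so +1530 days → 6 January 2041.
Response Delay Deduction: −232 days → 19 May 2040.

2040-05-19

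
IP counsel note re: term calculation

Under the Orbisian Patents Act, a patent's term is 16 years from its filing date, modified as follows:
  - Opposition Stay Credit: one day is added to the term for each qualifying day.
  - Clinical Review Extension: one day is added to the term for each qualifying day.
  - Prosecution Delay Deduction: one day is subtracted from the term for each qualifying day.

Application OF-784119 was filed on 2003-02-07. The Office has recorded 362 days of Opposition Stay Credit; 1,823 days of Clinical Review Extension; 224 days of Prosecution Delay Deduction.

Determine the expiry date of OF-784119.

June 21, 2024

Base term: filing date + 16 years → 7 February 2019.
Opposition Stay Credit: +362 days → 4 February 2020.
Clinical Review Extension: +1823 days → 31 January 2025.
Prosecution Delay Deduction: −224 days → 21 June 2024.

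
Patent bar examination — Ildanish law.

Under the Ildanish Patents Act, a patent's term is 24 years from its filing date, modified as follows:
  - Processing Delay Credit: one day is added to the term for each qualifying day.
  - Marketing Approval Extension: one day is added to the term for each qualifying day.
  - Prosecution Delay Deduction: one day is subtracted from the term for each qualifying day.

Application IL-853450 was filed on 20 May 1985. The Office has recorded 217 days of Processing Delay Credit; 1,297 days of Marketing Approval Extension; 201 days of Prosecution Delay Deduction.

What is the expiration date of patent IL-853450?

Base term: filing date + 24 years → 20 May 2009.
Processing Delay Credit: +217 days → 23 December 2009.
Marketing Approval Extension: +1297 days → 12 July 2013.
Prosecution Delay Deduction: −201 days → 23 December 2012.

December 23, 2012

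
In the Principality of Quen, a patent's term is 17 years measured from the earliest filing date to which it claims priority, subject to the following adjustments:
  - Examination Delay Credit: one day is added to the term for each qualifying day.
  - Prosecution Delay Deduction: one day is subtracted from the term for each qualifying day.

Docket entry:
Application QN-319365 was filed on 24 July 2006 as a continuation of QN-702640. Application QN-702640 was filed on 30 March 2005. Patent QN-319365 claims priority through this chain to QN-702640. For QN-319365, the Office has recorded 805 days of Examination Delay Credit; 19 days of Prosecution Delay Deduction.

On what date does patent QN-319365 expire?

2024-05-24

Earliest priority filing: 30 March 2005.
Base term: 30 March 2005 + 17 years → 30 March 2022.
Examination Delay Credit: +805 days → 12 June 2024.
Prosecution Delay Deduction: −19 days → 24 May 2024.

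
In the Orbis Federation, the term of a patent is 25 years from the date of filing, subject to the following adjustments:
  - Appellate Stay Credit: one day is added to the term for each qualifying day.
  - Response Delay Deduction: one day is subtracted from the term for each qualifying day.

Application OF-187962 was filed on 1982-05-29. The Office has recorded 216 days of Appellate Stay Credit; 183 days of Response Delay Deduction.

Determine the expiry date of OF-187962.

Base term: filing date + 25 years → 29 May 2007.
Appellate Stay Credit: +216 days → 31 December 2007.
Response Delay Deduction: −183 days → 1 July 2007.

July 1, 2007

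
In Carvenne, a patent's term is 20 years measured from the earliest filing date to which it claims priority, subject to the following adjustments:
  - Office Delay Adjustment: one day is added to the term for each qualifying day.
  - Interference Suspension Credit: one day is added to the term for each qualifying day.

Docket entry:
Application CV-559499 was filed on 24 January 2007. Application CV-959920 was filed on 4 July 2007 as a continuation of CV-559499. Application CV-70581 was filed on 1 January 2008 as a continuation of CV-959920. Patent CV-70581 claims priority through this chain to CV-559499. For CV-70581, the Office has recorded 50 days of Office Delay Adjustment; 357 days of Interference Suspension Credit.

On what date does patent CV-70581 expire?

2028-03-06

Earliest priority filing: 24 January 2007.
Base term: 24 January 2007 + 20 years → 24 January 2027.
Office Delay Adjustment: +50 days → 15 March 2027.
Interference Suspension Credit: +357 days → 6 March 2028.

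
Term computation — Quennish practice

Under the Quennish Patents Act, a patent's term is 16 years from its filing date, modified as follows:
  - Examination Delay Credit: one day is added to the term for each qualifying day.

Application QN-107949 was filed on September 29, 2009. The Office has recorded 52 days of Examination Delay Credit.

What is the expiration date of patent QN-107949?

Base term: filing date + 16 years → 29 September 2025.
Examination Delay Credit: +52 days → 20 November 2025.

November 20, 2025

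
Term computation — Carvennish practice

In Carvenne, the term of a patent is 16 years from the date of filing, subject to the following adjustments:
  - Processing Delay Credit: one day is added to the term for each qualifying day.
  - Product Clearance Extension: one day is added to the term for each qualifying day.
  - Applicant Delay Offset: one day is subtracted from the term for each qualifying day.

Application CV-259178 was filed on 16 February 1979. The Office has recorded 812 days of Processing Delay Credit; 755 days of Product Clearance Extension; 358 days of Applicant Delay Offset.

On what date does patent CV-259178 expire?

1998-06-09

Base term: filing date + 16 years → 16 February 1995.
Processing Delay Credit: +812 days → 8 May 1997.
Product Clearance Extension: +755 days → 2 June 1999.
Applicant Delay Offset: −358 days → 9 June 1998.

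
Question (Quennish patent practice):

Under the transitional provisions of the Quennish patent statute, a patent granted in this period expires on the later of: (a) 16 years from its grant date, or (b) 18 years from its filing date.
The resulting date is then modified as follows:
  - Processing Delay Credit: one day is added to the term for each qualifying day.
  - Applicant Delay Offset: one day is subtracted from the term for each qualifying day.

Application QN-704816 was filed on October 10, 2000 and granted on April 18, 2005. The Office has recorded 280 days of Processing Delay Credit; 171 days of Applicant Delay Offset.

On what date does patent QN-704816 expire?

(a) grant + 16 years → 18 April 2021.
(b) filing + 18 years → 10 October 2018.
Later of the two: 18 April 2021.
Processing Delay Credit: +280 days → 23 January 2022.
Applicant Delay Offset: −171 days → 5 August 2021.

2021-08-05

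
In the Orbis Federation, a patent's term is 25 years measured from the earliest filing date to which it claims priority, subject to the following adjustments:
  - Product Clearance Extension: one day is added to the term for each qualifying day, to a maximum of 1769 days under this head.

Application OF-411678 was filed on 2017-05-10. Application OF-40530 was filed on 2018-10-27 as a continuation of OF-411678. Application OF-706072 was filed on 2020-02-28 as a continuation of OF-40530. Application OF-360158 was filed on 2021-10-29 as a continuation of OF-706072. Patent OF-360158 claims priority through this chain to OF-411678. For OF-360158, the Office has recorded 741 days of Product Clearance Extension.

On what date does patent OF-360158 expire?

May 20, 2044

Earliest priority filing: 10 May 2017.
Base term: 10 May 2017 + 25 years → 10 May 2042.
Product Clearance Extension: 741 days (within the 1769-day cap) → +741 days → 20 May 2044.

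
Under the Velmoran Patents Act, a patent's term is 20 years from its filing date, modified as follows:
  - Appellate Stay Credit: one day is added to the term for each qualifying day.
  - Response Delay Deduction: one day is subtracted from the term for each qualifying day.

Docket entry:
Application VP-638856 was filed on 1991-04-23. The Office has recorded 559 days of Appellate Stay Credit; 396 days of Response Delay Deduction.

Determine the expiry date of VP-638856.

Base term: filing date + 20 years → 23 April 2011.
Appellate Stay Credit: +559 days → 2 November 2012.
Response Delay Deduction: −396 days → 3 October 2011.

2011-10-03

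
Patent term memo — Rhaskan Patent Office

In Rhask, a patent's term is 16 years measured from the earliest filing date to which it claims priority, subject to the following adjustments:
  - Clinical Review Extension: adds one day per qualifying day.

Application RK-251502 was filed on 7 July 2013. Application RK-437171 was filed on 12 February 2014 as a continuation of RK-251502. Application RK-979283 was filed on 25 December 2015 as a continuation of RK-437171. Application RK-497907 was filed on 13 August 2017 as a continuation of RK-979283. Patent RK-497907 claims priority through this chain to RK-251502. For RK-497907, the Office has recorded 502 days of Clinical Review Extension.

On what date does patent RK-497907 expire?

2030-11-21

Earliest priority filing: 7 July 2013.
Base term: 7 July 2013 + 16 years → 7 July 2029.
Clinical Review Extension: +502 days → 21 November 2030.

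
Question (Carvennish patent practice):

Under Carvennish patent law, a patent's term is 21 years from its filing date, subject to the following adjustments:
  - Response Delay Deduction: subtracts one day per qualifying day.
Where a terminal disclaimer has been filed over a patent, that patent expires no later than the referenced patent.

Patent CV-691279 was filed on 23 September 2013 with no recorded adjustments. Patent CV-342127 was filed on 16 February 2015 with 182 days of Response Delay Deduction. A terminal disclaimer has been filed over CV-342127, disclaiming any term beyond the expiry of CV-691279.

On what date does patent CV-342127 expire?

2034-09-23

Natural term of CV-342127:
  Base: filing + 21 years → 16 February 2036.
  Response Delay Deduction: −182 days → 18 August 2035.
Expiry of referenced patent CV-691279:
  Base: filing + 21 years → 23 September 2034.
Terminal disclaimer: CV-342127 expires on the earlier of 18 August 2035 and 23 September 2034.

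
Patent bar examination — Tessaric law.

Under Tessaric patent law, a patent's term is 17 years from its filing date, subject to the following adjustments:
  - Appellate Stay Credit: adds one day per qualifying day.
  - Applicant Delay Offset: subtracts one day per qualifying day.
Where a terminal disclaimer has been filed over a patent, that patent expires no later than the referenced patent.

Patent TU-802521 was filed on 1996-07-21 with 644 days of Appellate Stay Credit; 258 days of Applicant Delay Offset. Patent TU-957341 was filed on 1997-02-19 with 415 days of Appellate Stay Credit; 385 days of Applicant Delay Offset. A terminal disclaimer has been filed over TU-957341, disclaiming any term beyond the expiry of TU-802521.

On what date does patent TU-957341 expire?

2014-03-21

Natural term of TU-957341:
  Base: filing + 17 years → 19 February 2014.
  Appellate Stay Credit: +415 days → 10 April 2015.
  Applicant Delay Offset: −385 days → 21 March 2014.
Expiry of referenced patent TU-802521:
  Base: filing + 17 years → 21 July 2013.
  Appellate Stay Credit: +644 days → 26 April 2015.
  Applicant Delay Offset: −258 days → 11 August 2014.
Terminal disclaimer: TU-957341 expires on the earlier of 21 March 2014 and 11 August 2014.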